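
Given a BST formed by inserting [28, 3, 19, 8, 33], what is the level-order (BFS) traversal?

Tree insertion order: [28, 3, 19, 8, 33]
Tree (level-order array): [28, 3, 33, None, 19, None, None, 8]
BFS from the root, enqueuing left then right child of each popped node:
  queue [28] -> pop 28, enqueue [3, 33], visited so far: [28]
  queue [3, 33] -> pop 3, enqueue [19], visited so far: [28, 3]
  queue [33, 19] -> pop 33, enqueue [none], visited so far: [28, 3, 33]
  queue [19] -> pop 19, enqueue [8], visited so far: [28, 3, 33, 19]
  queue [8] -> pop 8, enqueue [none], visited so far: [28, 3, 33, 19, 8]
Result: [28, 3, 33, 19, 8]


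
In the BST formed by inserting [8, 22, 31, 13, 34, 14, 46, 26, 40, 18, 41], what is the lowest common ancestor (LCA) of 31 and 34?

Tree insertion order: [8, 22, 31, 13, 34, 14, 46, 26, 40, 18, 41]
Tree (level-order array): [8, None, 22, 13, 31, None, 14, 26, 34, None, 18, None, None, None, 46, None, None, 40, None, None, 41]
In a BST, the LCA of p=31, q=34 is the first node v on the
root-to-leaf path with p <= v <= q (go left if both < v, right if both > v).
Walk from root:
  at 8: both 31 and 34 > 8, go right
  at 22: both 31 and 34 > 22, go right
  at 31: 31 <= 31 <= 34, this is the LCA
LCA = 31


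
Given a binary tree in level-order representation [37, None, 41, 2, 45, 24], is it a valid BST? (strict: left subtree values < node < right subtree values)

Level-order array: [37, None, 41, 2, 45, 24]
Validate using subtree bounds (lo, hi): at each node, require lo < value < hi,
then recurse left with hi=value and right with lo=value.
Preorder trace (stopping at first violation):
  at node 37 with bounds (-inf, +inf): OK
  at node 41 with bounds (37, +inf): OK
  at node 2 with bounds (37, 41): VIOLATION
Node 2 violates its bound: not (37 < 2 < 41).
Result: Not a valid BST


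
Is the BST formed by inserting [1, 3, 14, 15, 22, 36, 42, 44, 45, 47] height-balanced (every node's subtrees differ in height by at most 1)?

Tree (level-order array): [1, None, 3, None, 14, None, 15, None, 22, None, 36, None, 42, None, 44, None, 45, None, 47]
Definition: a tree is height-balanced if, at every node, |h(left) - h(right)| <= 1 (empty subtree has height -1).
Bottom-up per-node check:
  node 47: h_left=-1, h_right=-1, diff=0 [OK], height=0
  node 45: h_left=-1, h_right=0, diff=1 [OK], height=1
  node 44: h_left=-1, h_right=1, diff=2 [FAIL (|-1-1|=2 > 1)], height=2
  node 42: h_left=-1, h_right=2, diff=3 [FAIL (|-1-2|=3 > 1)], height=3
  node 36: h_left=-1, h_right=3, diff=4 [FAIL (|-1-3|=4 > 1)], height=4
  node 22: h_left=-1, h_right=4, diff=5 [FAIL (|-1-4|=5 > 1)], height=5
  node 15: h_left=-1, h_right=5, diff=6 [FAIL (|-1-5|=6 > 1)], height=6
  node 14: h_left=-1, h_right=6, diff=7 [FAIL (|-1-6|=7 > 1)], height=7
  node 3: h_left=-1, h_right=7, diff=8 [FAIL (|-1-7|=8 > 1)], height=8
  node 1: h_left=-1, h_right=8, diff=9 [FAIL (|-1-8|=9 > 1)], height=9
Node 44 violates the condition: |-1 - 1| = 2 > 1.
Result: Not balanced


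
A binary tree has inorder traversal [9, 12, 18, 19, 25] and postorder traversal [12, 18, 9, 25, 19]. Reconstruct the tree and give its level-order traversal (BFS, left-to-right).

Inorder:   [9, 12, 18, 19, 25]
Postorder: [12, 18, 9, 25, 19]
Algorithm: postorder visits root last, so walk postorder right-to-left;
each value is the root of the current inorder slice — split it at that
value, recurse on the right subtree first, then the left.
Recursive splits:
  root=19; inorder splits into left=[9, 12, 18], right=[25]
  root=25; inorder splits into left=[], right=[]
  root=9; inorder splits into left=[], right=[12, 18]
  root=18; inorder splits into left=[12], right=[]
  root=12; inorder splits into left=[], right=[]
Reconstructed level-order: [19, 9, 25, 18, 12]


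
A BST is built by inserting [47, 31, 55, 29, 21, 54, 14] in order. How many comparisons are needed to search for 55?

Search path for 55: 47 -> 55
Found: True
Comparisons: 2


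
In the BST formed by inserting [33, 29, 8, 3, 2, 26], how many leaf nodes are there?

Tree built from: [33, 29, 8, 3, 2, 26]
Tree (level-order array): [33, 29, None, 8, None, 3, 26, 2]
Rule: A leaf has 0 children.
Per-node child counts:
  node 33: 1 child(ren)
  node 29: 1 child(ren)
  node 8: 2 child(ren)
  node 3: 1 child(ren)
  node 2: 0 child(ren)
  node 26: 0 child(ren)
Matching nodes: [2, 26]
Count of leaf nodes: 2


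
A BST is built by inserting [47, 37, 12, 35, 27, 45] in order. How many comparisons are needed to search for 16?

Search path for 16: 47 -> 37 -> 12 -> 35 -> 27
Found: False
Comparisons: 5


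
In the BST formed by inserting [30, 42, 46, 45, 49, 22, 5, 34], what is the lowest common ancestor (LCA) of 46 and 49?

Tree insertion order: [30, 42, 46, 45, 49, 22, 5, 34]
Tree (level-order array): [30, 22, 42, 5, None, 34, 46, None, None, None, None, 45, 49]
In a BST, the LCA of p=46, q=49 is the first node v on the
root-to-leaf path with p <= v <= q (go left if both < v, right if both > v).
Walk from root:
  at 30: both 46 and 49 > 30, go right
  at 42: both 46 and 49 > 42, go right
  at 46: 46 <= 46 <= 49, this is the LCA
LCA = 46


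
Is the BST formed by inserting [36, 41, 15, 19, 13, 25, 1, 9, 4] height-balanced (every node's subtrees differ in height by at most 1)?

Tree (level-order array): [36, 15, 41, 13, 19, None, None, 1, None, None, 25, None, 9, None, None, 4]
Definition: a tree is height-balanced if, at every node, |h(left) - h(right)| <= 1 (empty subtree has height -1).
Bottom-up per-node check:
  node 4: h_left=-1, h_right=-1, diff=0 [OK], height=0
  node 9: h_left=0, h_right=-1, diff=1 [OK], height=1
  node 1: h_left=-1, h_right=1, diff=2 [FAIL (|-1-1|=2 > 1)], height=2
  node 13: h_left=2, h_right=-1, diff=3 [FAIL (|2--1|=3 > 1)], height=3
  node 25: h_left=-1, h_right=-1, diff=0 [OK], height=0
  node 19: h_left=-1, h_right=0, diff=1 [OK], height=1
  node 15: h_left=3, h_right=1, diff=2 [FAIL (|3-1|=2 > 1)], height=4
  node 41: h_left=-1, h_right=-1, diff=0 [OK], height=0
  node 36: h_left=4, h_right=0, diff=4 [FAIL (|4-0|=4 > 1)], height=5
Node 1 violates the condition: |-1 - 1| = 2 > 1.
Result: Not balanced


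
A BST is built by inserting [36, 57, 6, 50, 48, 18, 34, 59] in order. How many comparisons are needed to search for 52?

Search path for 52: 36 -> 57 -> 50
Found: False
Comparisons: 3


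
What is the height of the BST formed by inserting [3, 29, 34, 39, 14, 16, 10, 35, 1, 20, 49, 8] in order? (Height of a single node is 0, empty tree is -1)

Insertion order: [3, 29, 34, 39, 14, 16, 10, 35, 1, 20, 49, 8]
Tree (level-order array): [3, 1, 29, None, None, 14, 34, 10, 16, None, 39, 8, None, None, 20, 35, 49]
Compute height bottom-up (empty subtree = -1):
  height(1) = 1 + max(-1, -1) = 0
  height(8) = 1 + max(-1, -1) = 0
  height(10) = 1 + max(0, -1) = 1
  height(20) = 1 + max(-1, -1) = 0
  height(16) = 1 + max(-1, 0) = 1
  height(14) = 1 + max(1, 1) = 2
  height(35) = 1 + max(-1, -1) = 0
  height(49) = 1 + max(-1, -1) = 0
  height(39) = 1 + max(0, 0) = 1
  height(34) = 1 + max(-1, 1) = 2
  height(29) = 1 + max(2, 2) = 3
  height(3) = 1 + max(0, 3) = 4
Height = 4


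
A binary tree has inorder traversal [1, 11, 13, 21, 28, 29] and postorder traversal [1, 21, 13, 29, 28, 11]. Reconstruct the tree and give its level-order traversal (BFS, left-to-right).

Inorder:   [1, 11, 13, 21, 28, 29]
Postorder: [1, 21, 13, 29, 28, 11]
Algorithm: postorder visits root last, so walk postorder right-to-left;
each value is the root of the current inorder slice — split it at that
value, recurse on the right subtree first, then the left.
Recursive splits:
  root=11; inorder splits into left=[1], right=[13, 21, 28, 29]
  root=28; inorder splits into left=[13, 21], right=[29]
  root=29; inorder splits into left=[], right=[]
  root=13; inorder splits into left=[], right=[21]
  root=21; inorder splits into left=[], right=[]
  root=1; inorder splits into left=[], right=[]
Reconstructed level-order: [11, 1, 28, 13, 29, 21]


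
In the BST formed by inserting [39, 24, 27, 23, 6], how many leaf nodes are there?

Tree built from: [39, 24, 27, 23, 6]
Tree (level-order array): [39, 24, None, 23, 27, 6]
Rule: A leaf has 0 children.
Per-node child counts:
  node 39: 1 child(ren)
  node 24: 2 child(ren)
  node 23: 1 child(ren)
  node 6: 0 child(ren)
  node 27: 0 child(ren)
Matching nodes: [6, 27]
Count of leaf nodes: 2


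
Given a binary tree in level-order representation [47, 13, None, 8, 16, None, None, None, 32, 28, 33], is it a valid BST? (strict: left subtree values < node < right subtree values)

Level-order array: [47, 13, None, 8, 16, None, None, None, 32, 28, 33]
Validate using subtree bounds (lo, hi): at each node, require lo < value < hi,
then recurse left with hi=value and right with lo=value.
Preorder trace (stopping at first violation):
  at node 47 with bounds (-inf, +inf): OK
  at node 13 with bounds (-inf, 47): OK
  at node 8 with bounds (-inf, 13): OK
  at node 16 with bounds (13, 47): OK
  at node 32 with bounds (16, 47): OK
  at node 28 with bounds (16, 32): OK
  at node 33 with bounds (32, 47): OK
No violation found at any node.
Result: Valid BST


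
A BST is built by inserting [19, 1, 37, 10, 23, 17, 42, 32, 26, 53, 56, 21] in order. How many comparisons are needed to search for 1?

Search path for 1: 19 -> 1
Found: True
Comparisons: 2


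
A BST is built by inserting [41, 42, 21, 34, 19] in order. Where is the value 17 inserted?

Starting tree (level order): [41, 21, 42, 19, 34]
Insertion path: 41 -> 21 -> 19
Result: insert 17 as left child of 19
Final tree (level order): [41, 21, 42, 19, 34, None, None, 17]


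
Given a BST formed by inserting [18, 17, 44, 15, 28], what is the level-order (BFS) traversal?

Tree insertion order: [18, 17, 44, 15, 28]
Tree (level-order array): [18, 17, 44, 15, None, 28]
BFS from the root, enqueuing left then right child of each popped node:
  queue [18] -> pop 18, enqueue [17, 44], visited so far: [18]
  queue [17, 44] -> pop 17, enqueue [15], visited so far: [18, 17]
  queue [44, 15] -> pop 44, enqueue [28], visited so far: [18, 17, 44]
  queue [15, 28] -> pop 15, enqueue [none], visited so far: [18, 17, 44, 15]
  queue [28] -> pop 28, enqueue [none], visited so far: [18, 17, 44, 15, 28]
Result: [18, 17, 44, 15, 28]


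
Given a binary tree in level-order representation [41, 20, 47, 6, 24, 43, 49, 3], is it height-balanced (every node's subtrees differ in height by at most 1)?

Tree (level-order array): [41, 20, 47, 6, 24, 43, 49, 3]
Definition: a tree is height-balanced if, at every node, |h(left) - h(right)| <= 1 (empty subtree has height -1).
Bottom-up per-node check:
  node 3: h_left=-1, h_right=-1, diff=0 [OK], height=0
  node 6: h_left=0, h_right=-1, diff=1 [OK], height=1
  node 24: h_left=-1, h_right=-1, diff=0 [OK], height=0
  node 20: h_left=1, h_right=0, diff=1 [OK], height=2
  node 43: h_left=-1, h_right=-1, diff=0 [OK], height=0
  node 49: h_left=-1, h_right=-1, diff=0 [OK], height=0
  node 47: h_left=0, h_right=0, diff=0 [OK], height=1
  node 41: h_left=2, h_right=1, diff=1 [OK], height=3
All nodes satisfy the balance condition.
Result: Balanced


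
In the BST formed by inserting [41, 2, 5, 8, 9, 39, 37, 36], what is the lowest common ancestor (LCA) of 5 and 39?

Tree insertion order: [41, 2, 5, 8, 9, 39, 37, 36]
Tree (level-order array): [41, 2, None, None, 5, None, 8, None, 9, None, 39, 37, None, 36]
In a BST, the LCA of p=5, q=39 is the first node v on the
root-to-leaf path with p <= v <= q (go left if both < v, right if both > v).
Walk from root:
  at 41: both 5 and 39 < 41, go left
  at 2: both 5 and 39 > 2, go right
  at 5: 5 <= 5 <= 39, this is the LCA
LCA = 5


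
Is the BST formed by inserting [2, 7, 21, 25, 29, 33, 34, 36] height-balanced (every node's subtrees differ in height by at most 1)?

Tree (level-order array): [2, None, 7, None, 21, None, 25, None, 29, None, 33, None, 34, None, 36]
Definition: a tree is height-balanced if, at every node, |h(left) - h(right)| <= 1 (empty subtree has height -1).
Bottom-up per-node check:
  node 36: h_left=-1, h_right=-1, diff=0 [OK], height=0
  node 34: h_left=-1, h_right=0, diff=1 [OK], height=1
  node 33: h_left=-1, h_right=1, diff=2 [FAIL (|-1-1|=2 > 1)], height=2
  node 29: h_left=-1, h_right=2, diff=3 [FAIL (|-1-2|=3 > 1)], height=3
  node 25: h_left=-1, h_right=3, diff=4 [FAIL (|-1-3|=4 > 1)], height=4
  node 21: h_left=-1, h_right=4, diff=5 [FAIL (|-1-4|=5 > 1)], height=5
  node 7: h_left=-1, h_right=5, diff=6 [FAIL (|-1-5|=6 > 1)], height=6
  node 2: h_left=-1, h_right=6, diff=7 [FAIL (|-1-6|=7 > 1)], height=7
Node 33 violates the condition: |-1 - 1| = 2 > 1.
Result: Not balanced


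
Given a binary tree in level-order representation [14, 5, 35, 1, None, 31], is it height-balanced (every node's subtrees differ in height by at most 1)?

Tree (level-order array): [14, 5, 35, 1, None, 31]
Definition: a tree is height-balanced if, at every node, |h(left) - h(right)| <= 1 (empty subtree has height -1).
Bottom-up per-node check:
  node 1: h_left=-1, h_right=-1, diff=0 [OK], height=0
  node 5: h_left=0, h_right=-1, diff=1 [OK], height=1
  node 31: h_left=-1, h_right=-1, diff=0 [OK], height=0
  node 35: h_left=0, h_right=-1, diff=1 [OK], height=1
  node 14: h_left=1, h_right=1, diff=0 [OK], height=2
All nodes satisfy the balance condition.
Result: Balanced


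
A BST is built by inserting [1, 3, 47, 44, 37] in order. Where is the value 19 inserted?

Starting tree (level order): [1, None, 3, None, 47, 44, None, 37]
Insertion path: 1 -> 3 -> 47 -> 44 -> 37
Result: insert 19 as left child of 37
Final tree (level order): [1, None, 3, None, 47, 44, None, 37, None, 19]


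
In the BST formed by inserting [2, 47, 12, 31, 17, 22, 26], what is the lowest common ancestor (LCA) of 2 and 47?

Tree insertion order: [2, 47, 12, 31, 17, 22, 26]
Tree (level-order array): [2, None, 47, 12, None, None, 31, 17, None, None, 22, None, 26]
In a BST, the LCA of p=2, q=47 is the first node v on the
root-to-leaf path with p <= v <= q (go left if both < v, right if both > v).
Walk from root:
  at 2: 2 <= 2 <= 47, this is the LCA
LCA = 2


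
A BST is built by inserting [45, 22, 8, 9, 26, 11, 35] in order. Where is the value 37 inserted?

Starting tree (level order): [45, 22, None, 8, 26, None, 9, None, 35, None, 11]
Insertion path: 45 -> 22 -> 26 -> 35
Result: insert 37 as right child of 35
Final tree (level order): [45, 22, None, 8, 26, None, 9, None, 35, None, 11, None, 37]


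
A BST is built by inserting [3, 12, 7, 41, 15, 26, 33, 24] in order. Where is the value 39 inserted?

Starting tree (level order): [3, None, 12, 7, 41, None, None, 15, None, None, 26, 24, 33]
Insertion path: 3 -> 12 -> 41 -> 15 -> 26 -> 33
Result: insert 39 as right child of 33
Final tree (level order): [3, None, 12, 7, 41, None, None, 15, None, None, 26, 24, 33, None, None, None, 39]


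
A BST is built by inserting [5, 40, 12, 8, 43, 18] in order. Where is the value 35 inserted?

Starting tree (level order): [5, None, 40, 12, 43, 8, 18]
Insertion path: 5 -> 40 -> 12 -> 18
Result: insert 35 as right child of 18
Final tree (level order): [5, None, 40, 12, 43, 8, 18, None, None, None, None, None, 35]


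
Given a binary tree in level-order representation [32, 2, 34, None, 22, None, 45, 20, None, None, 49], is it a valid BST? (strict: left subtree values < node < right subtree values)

Level-order array: [32, 2, 34, None, 22, None, 45, 20, None, None, 49]
Validate using subtree bounds (lo, hi): at each node, require lo < value < hi,
then recurse left with hi=value and right with lo=value.
Preorder trace (stopping at first violation):
  at node 32 with bounds (-inf, +inf): OK
  at node 2 with bounds (-inf, 32): OK
  at node 22 with bounds (2, 32): OK
  at node 20 with bounds (2, 22): OK
  at node 34 with bounds (32, +inf): OK
  at node 45 with bounds (34, +inf): OK
  at node 49 with bounds (45, +inf): OK
No violation found at any node.
Result: Valid BST


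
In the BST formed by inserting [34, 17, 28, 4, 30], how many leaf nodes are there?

Tree built from: [34, 17, 28, 4, 30]
Tree (level-order array): [34, 17, None, 4, 28, None, None, None, 30]
Rule: A leaf has 0 children.
Per-node child counts:
  node 34: 1 child(ren)
  node 17: 2 child(ren)
  node 4: 0 child(ren)
  node 28: 1 child(ren)
  node 30: 0 child(ren)
Matching nodes: [4, 30]
Count of leaf nodes: 2


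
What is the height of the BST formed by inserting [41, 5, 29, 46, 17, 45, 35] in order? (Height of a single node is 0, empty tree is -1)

Insertion order: [41, 5, 29, 46, 17, 45, 35]
Tree (level-order array): [41, 5, 46, None, 29, 45, None, 17, 35]
Compute height bottom-up (empty subtree = -1):
  height(17) = 1 + max(-1, -1) = 0
  height(35) = 1 + max(-1, -1) = 0
  height(29) = 1 + max(0, 0) = 1
  height(5) = 1 + max(-1, 1) = 2
  height(45) = 1 + max(-1, -1) = 0
  height(46) = 1 + max(0, -1) = 1
  height(41) = 1 + max(2, 1) = 3
Height = 3


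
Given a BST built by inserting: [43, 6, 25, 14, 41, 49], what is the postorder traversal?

Tree insertion order: [43, 6, 25, 14, 41, 49]
Tree (level-order array): [43, 6, 49, None, 25, None, None, 14, 41]
Postorder traversal: [14, 41, 25, 6, 49, 43]


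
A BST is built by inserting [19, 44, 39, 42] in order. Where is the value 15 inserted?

Starting tree (level order): [19, None, 44, 39, None, None, 42]
Insertion path: 19
Result: insert 15 as left child of 19
Final tree (level order): [19, 15, 44, None, None, 39, None, None, 42]


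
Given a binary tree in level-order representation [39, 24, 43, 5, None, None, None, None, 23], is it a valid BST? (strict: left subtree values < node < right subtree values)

Level-order array: [39, 24, 43, 5, None, None, None, None, 23]
Validate using subtree bounds (lo, hi): at each node, require lo < value < hi,
then recurse left with hi=value and right with lo=value.
Preorder trace (stopping at first violation):
  at node 39 with bounds (-inf, +inf): OK
  at node 24 with bounds (-inf, 39): OK
  at node 5 with bounds (-inf, 24): OK
  at node 23 with bounds (5, 24): OK
  at node 43 with bounds (39, +inf): OK
No violation found at any node.
Result: Valid BST


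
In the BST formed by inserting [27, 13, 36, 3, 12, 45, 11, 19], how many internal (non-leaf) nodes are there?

Tree built from: [27, 13, 36, 3, 12, 45, 11, 19]
Tree (level-order array): [27, 13, 36, 3, 19, None, 45, None, 12, None, None, None, None, 11]
Rule: An internal node has at least one child.
Per-node child counts:
  node 27: 2 child(ren)
  node 13: 2 child(ren)
  node 3: 1 child(ren)
  node 12: 1 child(ren)
  node 11: 0 child(ren)
  node 19: 0 child(ren)
  node 36: 1 child(ren)
  node 45: 0 child(ren)
Matching nodes: [27, 13, 3, 12, 36]
Count of internal (non-leaf) nodes: 5


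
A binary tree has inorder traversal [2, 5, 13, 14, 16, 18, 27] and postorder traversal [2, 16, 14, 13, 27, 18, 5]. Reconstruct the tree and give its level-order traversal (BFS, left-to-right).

Inorder:   [2, 5, 13, 14, 16, 18, 27]
Postorder: [2, 16, 14, 13, 27, 18, 5]
Algorithm: postorder visits root last, so walk postorder right-to-left;
each value is the root of the current inorder slice — split it at that
value, recurse on the right subtree first, then the left.
Recursive splits:
  root=5; inorder splits into left=[2], right=[13, 14, 16, 18, 27]
  root=18; inorder splits into left=[13, 14, 16], right=[27]
  root=27; inorder splits into left=[], right=[]
  root=13; inorder splits into left=[], right=[14, 16]
  root=14; inorder splits into left=[], right=[16]
  root=16; inorder splits into left=[], right=[]
  root=2; inorder splits into left=[], right=[]
Reconstructed level-order: [5, 2, 18, 13, 27, 14, 16]


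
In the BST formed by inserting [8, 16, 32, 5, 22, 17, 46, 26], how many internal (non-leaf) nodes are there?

Tree built from: [8, 16, 32, 5, 22, 17, 46, 26]
Tree (level-order array): [8, 5, 16, None, None, None, 32, 22, 46, 17, 26]
Rule: An internal node has at least one child.
Per-node child counts:
  node 8: 2 child(ren)
  node 5: 0 child(ren)
  node 16: 1 child(ren)
  node 32: 2 child(ren)
  node 22: 2 child(ren)
  node 17: 0 child(ren)
  node 26: 0 child(ren)
  node 46: 0 child(ren)
Matching nodes: [8, 16, 32, 22]
Count of internal (non-leaf) nodes: 4


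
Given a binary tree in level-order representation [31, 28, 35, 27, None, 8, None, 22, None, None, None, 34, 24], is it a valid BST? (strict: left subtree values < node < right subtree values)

Level-order array: [31, 28, 35, 27, None, 8, None, 22, None, None, None, 34, 24]
Validate using subtree bounds (lo, hi): at each node, require lo < value < hi,
then recurse left with hi=value and right with lo=value.
Preorder trace (stopping at first violation):
  at node 31 with bounds (-inf, +inf): OK
  at node 28 with bounds (-inf, 31): OK
  at node 27 with bounds (-inf, 28): OK
  at node 22 with bounds (-inf, 27): OK
  at node 34 with bounds (-inf, 22): VIOLATION
Node 34 violates its bound: not (-inf < 34 < 22).
Result: Not a valid BST


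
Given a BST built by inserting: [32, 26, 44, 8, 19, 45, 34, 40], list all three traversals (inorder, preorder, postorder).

Tree insertion order: [32, 26, 44, 8, 19, 45, 34, 40]
Tree (level-order array): [32, 26, 44, 8, None, 34, 45, None, 19, None, 40]
Inorder (L, root, R): [8, 19, 26, 32, 34, 40, 44, 45]
Preorder (root, L, R): [32, 26, 8, 19, 44, 34, 40, 45]
Postorder (L, R, root): [19, 8, 26, 40, 34, 45, 44, 32]


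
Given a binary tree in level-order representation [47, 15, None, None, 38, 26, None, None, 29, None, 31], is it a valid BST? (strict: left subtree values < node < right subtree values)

Level-order array: [47, 15, None, None, 38, 26, None, None, 29, None, 31]
Validate using subtree bounds (lo, hi): at each node, require lo < value < hi,
then recurse left with hi=value and right with lo=value.
Preorder trace (stopping at first violation):
  at node 47 with bounds (-inf, +inf): OK
  at node 15 with bounds (-inf, 47): OK
  at node 38 with bounds (15, 47): OK
  at node 26 with bounds (15, 38): OK
  at node 29 with bounds (26, 38): OK
  at node 31 with bounds (29, 38): OK
No violation found at any node.
Result: Valid BST


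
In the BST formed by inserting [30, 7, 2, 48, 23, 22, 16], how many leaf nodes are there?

Tree built from: [30, 7, 2, 48, 23, 22, 16]
Tree (level-order array): [30, 7, 48, 2, 23, None, None, None, None, 22, None, 16]
Rule: A leaf has 0 children.
Per-node child counts:
  node 30: 2 child(ren)
  node 7: 2 child(ren)
  node 2: 0 child(ren)
  node 23: 1 child(ren)
  node 22: 1 child(ren)
  node 16: 0 child(ren)
  node 48: 0 child(ren)
Matching nodes: [2, 16, 48]
Count of leaf nodes: 3


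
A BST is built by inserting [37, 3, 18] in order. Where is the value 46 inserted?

Starting tree (level order): [37, 3, None, None, 18]
Insertion path: 37
Result: insert 46 as right child of 37
Final tree (level order): [37, 3, 46, None, 18]


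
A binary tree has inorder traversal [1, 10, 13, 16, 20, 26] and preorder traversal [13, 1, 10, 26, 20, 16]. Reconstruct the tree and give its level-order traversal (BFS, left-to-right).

Inorder:  [1, 10, 13, 16, 20, 26]
Preorder: [13, 1, 10, 26, 20, 16]
Algorithm: preorder visits root first, so consume preorder in order;
for each root, split the current inorder slice at that value into
left-subtree inorder and right-subtree inorder, then recurse.
Recursive splits:
  root=13; inorder splits into left=[1, 10], right=[16, 20, 26]
  root=1; inorder splits into left=[], right=[10]
  root=10; inorder splits into left=[], right=[]
  root=26; inorder splits into left=[16, 20], right=[]
  root=20; inorder splits into left=[16], right=[]
  root=16; inorder splits into left=[], right=[]
Reconstructed level-order: [13, 1, 26, 10, 20, 16]


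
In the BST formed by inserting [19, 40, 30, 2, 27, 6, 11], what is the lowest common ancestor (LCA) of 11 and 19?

Tree insertion order: [19, 40, 30, 2, 27, 6, 11]
Tree (level-order array): [19, 2, 40, None, 6, 30, None, None, 11, 27]
In a BST, the LCA of p=11, q=19 is the first node v on the
root-to-leaf path with p <= v <= q (go left if both < v, right if both > v).
Walk from root:
  at 19: 11 <= 19 <= 19, this is the LCA
LCA = 19


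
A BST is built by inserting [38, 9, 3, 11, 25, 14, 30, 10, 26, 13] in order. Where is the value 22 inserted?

Starting tree (level order): [38, 9, None, 3, 11, None, None, 10, 25, None, None, 14, 30, 13, None, 26]
Insertion path: 38 -> 9 -> 11 -> 25 -> 14
Result: insert 22 as right child of 14
Final tree (level order): [38, 9, None, 3, 11, None, None, 10, 25, None, None, 14, 30, 13, 22, 26]


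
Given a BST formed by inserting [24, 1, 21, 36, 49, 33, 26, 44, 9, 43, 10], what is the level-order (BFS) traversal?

Tree insertion order: [24, 1, 21, 36, 49, 33, 26, 44, 9, 43, 10]
Tree (level-order array): [24, 1, 36, None, 21, 33, 49, 9, None, 26, None, 44, None, None, 10, None, None, 43]
BFS from the root, enqueuing left then right child of each popped node:
  queue [24] -> pop 24, enqueue [1, 36], visited so far: [24]
  queue [1, 36] -> pop 1, enqueue [21], visited so far: [24, 1]
  queue [36, 21] -> pop 36, enqueue [33, 49], visited so far: [24, 1, 36]
  queue [21, 33, 49] -> pop 21, enqueue [9], visited so far: [24, 1, 36, 21]
  queue [33, 49, 9] -> pop 33, enqueue [26], visited so far: [24, 1, 36, 21, 33]
  queue [49, 9, 26] -> pop 49, enqueue [44], visited so far: [24, 1, 36, 21, 33, 49]
  queue [9, 26, 44] -> pop 9, enqueue [10], visited so far: [24, 1, 36, 21, 33, 49, 9]
  queue [26, 44, 10] -> pop 26, enqueue [none], visited so far: [24, 1, 36, 21, 33, 49, 9, 26]
  queue [44, 10] -> pop 44, enqueue [43], visited so far: [24, 1, 36, 21, 33, 49, 9, 26, 44]
  queue [10, 43] -> pop 10, enqueue [none], visited so far: [24, 1, 36, 21, 33, 49, 9, 26, 44, 10]
  queue [43] -> pop 43, enqueue [none], visited so far: [24, 1, 36, 21, 33, 49, 9, 26, 44, 10, 43]
Result: [24, 1, 36, 21, 33, 49, 9, 26, 44, 10, 43]


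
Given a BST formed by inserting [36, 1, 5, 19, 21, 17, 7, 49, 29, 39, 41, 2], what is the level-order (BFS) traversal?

Tree insertion order: [36, 1, 5, 19, 21, 17, 7, 49, 29, 39, 41, 2]
Tree (level-order array): [36, 1, 49, None, 5, 39, None, 2, 19, None, 41, None, None, 17, 21, None, None, 7, None, None, 29]
BFS from the root, enqueuing left then right child of each popped node:
  queue [36] -> pop 36, enqueue [1, 49], visited so far: [36]
  queue [1, 49] -> pop 1, enqueue [5], visited so far: [36, 1]
  queue [49, 5] -> pop 49, enqueue [39], visited so far: [36, 1, 49]
  queue [5, 39] -> pop 5, enqueue [2, 19], visited so far: [36, 1, 49, 5]
  queue [39, 2, 19] -> pop 39, enqueue [41], visited so far: [36, 1, 49, 5, 39]
  queue [2, 19, 41] -> pop 2, enqueue [none], visited so far: [36, 1, 49, 5, 39, 2]
  queue [19, 41] -> pop 19, enqueue [17, 21], visited so far: [36, 1, 49, 5, 39, 2, 19]
  queue [41, 17, 21] -> pop 41, enqueue [none], visited so far: [36, 1, 49, 5, 39, 2, 19, 41]
  queue [17, 21] -> pop 17, enqueue [7], visited so far: [36, 1, 49, 5, 39, 2, 19, 41, 17]
  queue [21, 7] -> pop 21, enqueue [29], visited so far: [36, 1, 49, 5, 39, 2, 19, 41, 17, 21]
  queue [7, 29] -> pop 7, enqueue [none], visited so far: [36, 1, 49, 5, 39, 2, 19, 41, 17, 21, 7]
  queue [29] -> pop 29, enqueue [none], visited so far: [36, 1, 49, 5, 39, 2, 19, 41, 17, 21, 7, 29]
Result: [36, 1, 49, 5, 39, 2, 19, 41, 17, 21, 7, 29]


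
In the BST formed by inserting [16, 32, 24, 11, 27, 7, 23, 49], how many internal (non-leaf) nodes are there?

Tree built from: [16, 32, 24, 11, 27, 7, 23, 49]
Tree (level-order array): [16, 11, 32, 7, None, 24, 49, None, None, 23, 27]
Rule: An internal node has at least one child.
Per-node child counts:
  node 16: 2 child(ren)
  node 11: 1 child(ren)
  node 7: 0 child(ren)
  node 32: 2 child(ren)
  node 24: 2 child(ren)
  node 23: 0 child(ren)
  node 27: 0 child(ren)
  node 49: 0 child(ren)
Matching nodes: [16, 11, 32, 24]
Count of internal (non-leaf) nodes: 4


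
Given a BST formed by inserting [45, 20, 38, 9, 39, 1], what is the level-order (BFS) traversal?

Tree insertion order: [45, 20, 38, 9, 39, 1]
Tree (level-order array): [45, 20, None, 9, 38, 1, None, None, 39]
BFS from the root, enqueuing left then right child of each popped node:
  queue [45] -> pop 45, enqueue [20], visited so far: [45]
  queue [20] -> pop 20, enqueue [9, 38], visited so far: [45, 20]
  queue [9, 38] -> pop 9, enqueue [1], visited so far: [45, 20, 9]
  queue [38, 1] -> pop 38, enqueue [39], visited so far: [45, 20, 9, 38]
  queue [1, 39] -> pop 1, enqueue [none], visited so far: [45, 20, 9, 38, 1]
  queue [39] -> pop 39, enqueue [none], visited so far: [45, 20, 9, 38, 1, 39]
Result: [45, 20, 9, 38, 1, 39]


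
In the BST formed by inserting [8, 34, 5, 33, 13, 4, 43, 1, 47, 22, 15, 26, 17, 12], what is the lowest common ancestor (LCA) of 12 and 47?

Tree insertion order: [8, 34, 5, 33, 13, 4, 43, 1, 47, 22, 15, 26, 17, 12]
Tree (level-order array): [8, 5, 34, 4, None, 33, 43, 1, None, 13, None, None, 47, None, None, 12, 22, None, None, None, None, 15, 26, None, 17]
In a BST, the LCA of p=12, q=47 is the first node v on the
root-to-leaf path with p <= v <= q (go left if both < v, right if both > v).
Walk from root:
  at 8: both 12 and 47 > 8, go right
  at 34: 12 <= 34 <= 47, this is the LCA
LCA = 34


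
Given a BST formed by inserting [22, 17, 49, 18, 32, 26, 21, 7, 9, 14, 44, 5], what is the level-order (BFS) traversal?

Tree insertion order: [22, 17, 49, 18, 32, 26, 21, 7, 9, 14, 44, 5]
Tree (level-order array): [22, 17, 49, 7, 18, 32, None, 5, 9, None, 21, 26, 44, None, None, None, 14]
BFS from the root, enqueuing left then right child of each popped node:
  queue [22] -> pop 22, enqueue [17, 49], visited so far: [22]
  queue [17, 49] -> pop 17, enqueue [7, 18], visited so far: [22, 17]
  queue [49, 7, 18] -> pop 49, enqueue [32], visited so far: [22, 17, 49]
  queue [7, 18, 32] -> pop 7, enqueue [5, 9], visited so far: [22, 17, 49, 7]
  queue [18, 32, 5, 9] -> pop 18, enqueue [21], visited so far: [22, 17, 49, 7, 18]
  queue [32, 5, 9, 21] -> pop 32, enqueue [26, 44], visited so far: [22, 17, 49, 7, 18, 32]
  queue [5, 9, 21, 26, 44] -> pop 5, enqueue [none], visited so far: [22, 17, 49, 7, 18, 32, 5]
  queue [9, 21, 26, 44] -> pop 9, enqueue [14], visited so far: [22, 17, 49, 7, 18, 32, 5, 9]
  queue [21, 26, 44, 14] -> pop 21, enqueue [none], visited so far: [22, 17, 49, 7, 18, 32, 5, 9, 21]
  queue [26, 44, 14] -> pop 26, enqueue [none], visited so far: [22, 17, 49, 7, 18, 32, 5, 9, 21, 26]
  queue [44, 14] -> pop 44, enqueue [none], visited so far: [22, 17, 49, 7, 18, 32, 5, 9, 21, 26, 44]
  queue [14] -> pop 14, enqueue [none], visited so far: [22, 17, 49, 7, 18, 32, 5, 9, 21, 26, 44, 14]
Result: [22, 17, 49, 7, 18, 32, 5, 9, 21, 26, 44, 14]


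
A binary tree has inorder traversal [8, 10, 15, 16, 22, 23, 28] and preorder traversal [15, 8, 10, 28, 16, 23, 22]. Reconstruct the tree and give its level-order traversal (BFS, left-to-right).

Inorder:  [8, 10, 15, 16, 22, 23, 28]
Preorder: [15, 8, 10, 28, 16, 23, 22]
Algorithm: preorder visits root first, so consume preorder in order;
for each root, split the current inorder slice at that value into
left-subtree inorder and right-subtree inorder, then recurse.
Recursive splits:
  root=15; inorder splits into left=[8, 10], right=[16, 22, 23, 28]
  root=8; inorder splits into left=[], right=[10]
  root=10; inorder splits into left=[], right=[]
  root=28; inorder splits into left=[16, 22, 23], right=[]
  root=16; inorder splits into left=[], right=[22, 23]
  root=23; inorder splits into left=[22], right=[]
  root=22; inorder splits into left=[], right=[]
Reconstructed level-order: [15, 8, 28, 10, 16, 23, 22]


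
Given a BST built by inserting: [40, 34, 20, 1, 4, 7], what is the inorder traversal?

Tree insertion order: [40, 34, 20, 1, 4, 7]
Tree (level-order array): [40, 34, None, 20, None, 1, None, None, 4, None, 7]
Inorder traversal: [1, 4, 7, 20, 34, 40]


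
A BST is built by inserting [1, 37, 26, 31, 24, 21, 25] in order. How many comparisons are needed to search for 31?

Search path for 31: 1 -> 37 -> 26 -> 31
Found: True
Comparisons: 4


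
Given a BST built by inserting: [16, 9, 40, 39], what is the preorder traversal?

Tree insertion order: [16, 9, 40, 39]
Tree (level-order array): [16, 9, 40, None, None, 39]
Preorder traversal: [16, 9, 40, 39]


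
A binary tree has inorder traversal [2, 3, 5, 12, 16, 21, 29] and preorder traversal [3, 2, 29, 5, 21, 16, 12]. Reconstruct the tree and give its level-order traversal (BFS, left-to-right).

Inorder:  [2, 3, 5, 12, 16, 21, 29]
Preorder: [3, 2, 29, 5, 21, 16, 12]
Algorithm: preorder visits root first, so consume preorder in order;
for each root, split the current inorder slice at that value into
left-subtree inorder and right-subtree inorder, then recurse.
Recursive splits:
  root=3; inorder splits into left=[2], right=[5, 12, 16, 21, 29]
  root=2; inorder splits into left=[], right=[]
  root=29; inorder splits into left=[5, 12, 16, 21], right=[]
  root=5; inorder splits into left=[], right=[12, 16, 21]
  root=21; inorder splits into left=[12, 16], right=[]
  root=16; inorder splits into left=[12], right=[]
  root=12; inorder splits into left=[], right=[]
Reconstructed level-order: [3, 2, 29, 5, 21, 16, 12]


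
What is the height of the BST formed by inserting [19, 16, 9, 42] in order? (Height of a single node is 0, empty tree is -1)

Insertion order: [19, 16, 9, 42]
Tree (level-order array): [19, 16, 42, 9]
Compute height bottom-up (empty subtree = -1):
  height(9) = 1 + max(-1, -1) = 0
  height(16) = 1 + max(0, -1) = 1
  height(42) = 1 + max(-1, -1) = 0
  height(19) = 1 + max(1, 0) = 2
Height = 2


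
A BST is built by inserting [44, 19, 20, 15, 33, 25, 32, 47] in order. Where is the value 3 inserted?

Starting tree (level order): [44, 19, 47, 15, 20, None, None, None, None, None, 33, 25, None, None, 32]
Insertion path: 44 -> 19 -> 15
Result: insert 3 as left child of 15
Final tree (level order): [44, 19, 47, 15, 20, None, None, 3, None, None, 33, None, None, 25, None, None, 32]


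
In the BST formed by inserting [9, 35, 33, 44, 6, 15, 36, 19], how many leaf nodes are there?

Tree built from: [9, 35, 33, 44, 6, 15, 36, 19]
Tree (level-order array): [9, 6, 35, None, None, 33, 44, 15, None, 36, None, None, 19]
Rule: A leaf has 0 children.
Per-node child counts:
  node 9: 2 child(ren)
  node 6: 0 child(ren)
  node 35: 2 child(ren)
  node 33: 1 child(ren)
  node 15: 1 child(ren)
  node 19: 0 child(ren)
  node 44: 1 child(ren)
  node 36: 0 child(ren)
Matching nodes: [6, 19, 36]
Count of leaf nodes: 3


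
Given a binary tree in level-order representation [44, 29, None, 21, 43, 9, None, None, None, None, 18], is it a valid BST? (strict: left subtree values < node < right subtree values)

Level-order array: [44, 29, None, 21, 43, 9, None, None, None, None, 18]
Validate using subtree bounds (lo, hi): at each node, require lo < value < hi,
then recurse left with hi=value and right with lo=value.
Preorder trace (stopping at first violation):
  at node 44 with bounds (-inf, +inf): OK
  at node 29 with bounds (-inf, 44): OK
  at node 21 with bounds (-inf, 29): OK
  at node 9 with bounds (-inf, 21): OK
  at node 18 with bounds (9, 21): OK
  at node 43 with bounds (29, 44): OK
No violation found at any node.
Result: Valid BST


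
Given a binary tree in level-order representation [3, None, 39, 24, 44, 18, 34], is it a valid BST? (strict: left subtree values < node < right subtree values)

Level-order array: [3, None, 39, 24, 44, 18, 34]
Validate using subtree bounds (lo, hi): at each node, require lo < value < hi,
then recurse left with hi=value and right with lo=value.
Preorder trace (stopping at first violation):
  at node 3 with bounds (-inf, +inf): OK
  at node 39 with bounds (3, +inf): OK
  at node 24 with bounds (3, 39): OK
  at node 18 with bounds (3, 24): OK
  at node 34 with bounds (24, 39): OK
  at node 44 with bounds (39, +inf): OK
No violation found at any node.
Result: Valid BST


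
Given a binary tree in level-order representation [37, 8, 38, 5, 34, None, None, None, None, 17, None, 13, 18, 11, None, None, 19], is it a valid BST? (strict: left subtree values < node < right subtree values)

Level-order array: [37, 8, 38, 5, 34, None, None, None, None, 17, None, 13, 18, 11, None, None, 19]
Validate using subtree bounds (lo, hi): at each node, require lo < value < hi,
then recurse left with hi=value and right with lo=value.
Preorder trace (stopping at first violation):
  at node 37 with bounds (-inf, +inf): OK
  at node 8 with bounds (-inf, 37): OK
  at node 5 with bounds (-inf, 8): OK
  at node 34 with bounds (8, 37): OK
  at node 17 with bounds (8, 34): OK
  at node 13 with bounds (8, 17): OK
  at node 11 with bounds (8, 13): OK
  at node 18 with bounds (17, 34): OK
  at node 19 with bounds (18, 34): OK
  at node 38 with bounds (37, +inf): OK
No violation found at any node.
Result: Valid BST


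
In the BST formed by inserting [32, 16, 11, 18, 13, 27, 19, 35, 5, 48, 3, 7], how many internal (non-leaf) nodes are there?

Tree built from: [32, 16, 11, 18, 13, 27, 19, 35, 5, 48, 3, 7]
Tree (level-order array): [32, 16, 35, 11, 18, None, 48, 5, 13, None, 27, None, None, 3, 7, None, None, 19]
Rule: An internal node has at least one child.
Per-node child counts:
  node 32: 2 child(ren)
  node 16: 2 child(ren)
  node 11: 2 child(ren)
  node 5: 2 child(ren)
  node 3: 0 child(ren)
  node 7: 0 child(ren)
  node 13: 0 child(ren)
  node 18: 1 child(ren)
  node 27: 1 child(ren)
  node 19: 0 child(ren)
  node 35: 1 child(ren)
  node 48: 0 child(ren)
Matching nodes: [32, 16, 11, 5, 18, 27, 35]
Count of internal (non-leaf) nodes: 7


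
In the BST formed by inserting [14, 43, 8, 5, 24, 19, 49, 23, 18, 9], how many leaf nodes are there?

Tree built from: [14, 43, 8, 5, 24, 19, 49, 23, 18, 9]
Tree (level-order array): [14, 8, 43, 5, 9, 24, 49, None, None, None, None, 19, None, None, None, 18, 23]
Rule: A leaf has 0 children.
Per-node child counts:
  node 14: 2 child(ren)
  node 8: 2 child(ren)
  node 5: 0 child(ren)
  node 9: 0 child(ren)
  node 43: 2 child(ren)
  node 24: 1 child(ren)
  node 19: 2 child(ren)
  node 18: 0 child(ren)
  node 23: 0 child(ren)
  node 49: 0 child(ren)
Matching nodes: [5, 9, 18, 23, 49]
Count of leaf nodes: 5


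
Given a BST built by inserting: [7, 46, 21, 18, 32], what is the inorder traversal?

Tree insertion order: [7, 46, 21, 18, 32]
Tree (level-order array): [7, None, 46, 21, None, 18, 32]
Inorder traversal: [7, 18, 21, 32, 46]


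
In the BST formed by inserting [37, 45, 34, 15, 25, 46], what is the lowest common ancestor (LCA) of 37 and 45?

Tree insertion order: [37, 45, 34, 15, 25, 46]
Tree (level-order array): [37, 34, 45, 15, None, None, 46, None, 25]
In a BST, the LCA of p=37, q=45 is the first node v on the
root-to-leaf path with p <= v <= q (go left if both < v, right if both > v).
Walk from root:
  at 37: 37 <= 37 <= 45, this is the LCA
LCA = 37


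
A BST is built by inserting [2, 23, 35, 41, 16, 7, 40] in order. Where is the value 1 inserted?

Starting tree (level order): [2, None, 23, 16, 35, 7, None, None, 41, None, None, 40]
Insertion path: 2
Result: insert 1 as left child of 2
Final tree (level order): [2, 1, 23, None, None, 16, 35, 7, None, None, 41, None, None, 40]


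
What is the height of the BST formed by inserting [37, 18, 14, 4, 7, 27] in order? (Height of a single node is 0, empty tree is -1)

Insertion order: [37, 18, 14, 4, 7, 27]
Tree (level-order array): [37, 18, None, 14, 27, 4, None, None, None, None, 7]
Compute height bottom-up (empty subtree = -1):
  height(7) = 1 + max(-1, -1) = 0
  height(4) = 1 + max(-1, 0) = 1
  height(14) = 1 + max(1, -1) = 2
  height(27) = 1 + max(-1, -1) = 0
  height(18) = 1 + max(2, 0) = 3
  height(37) = 1 + max(3, -1) = 4
Height = 4


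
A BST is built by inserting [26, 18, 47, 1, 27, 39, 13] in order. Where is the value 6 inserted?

Starting tree (level order): [26, 18, 47, 1, None, 27, None, None, 13, None, 39]
Insertion path: 26 -> 18 -> 1 -> 13
Result: insert 6 as left child of 13
Final tree (level order): [26, 18, 47, 1, None, 27, None, None, 13, None, 39, 6]


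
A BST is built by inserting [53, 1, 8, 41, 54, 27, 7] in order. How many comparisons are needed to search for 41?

Search path for 41: 53 -> 1 -> 8 -> 41
Found: True
Comparisons: 4
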